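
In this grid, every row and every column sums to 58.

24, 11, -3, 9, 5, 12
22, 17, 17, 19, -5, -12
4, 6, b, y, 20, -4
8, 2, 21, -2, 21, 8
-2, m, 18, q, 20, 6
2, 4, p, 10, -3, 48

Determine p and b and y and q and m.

p = -3, b = 8, y = 24, q = -2, m = 18

Column 2: 11 + 17 + 6 + 2 + 4 = 40, so its missing entry is 58 − 40 = 18.
Row 5: -2 + 18 + 18 + 20 + 6 = 60, so its missing entry is 58 − 60 = -2.
Column 4: 9 + 19 − 2 − 2 + 10 = 34, so its missing entry is 58 − 34 = 24.
Row 3: 4 + 6 + 24 + 20 − 4 = 50, so its missing entry is 58 − 50 = 8.
Row 6: 2 + 4 + 10 − 3 + 48 = 61, so its missing entry is 58 − 61 = -3.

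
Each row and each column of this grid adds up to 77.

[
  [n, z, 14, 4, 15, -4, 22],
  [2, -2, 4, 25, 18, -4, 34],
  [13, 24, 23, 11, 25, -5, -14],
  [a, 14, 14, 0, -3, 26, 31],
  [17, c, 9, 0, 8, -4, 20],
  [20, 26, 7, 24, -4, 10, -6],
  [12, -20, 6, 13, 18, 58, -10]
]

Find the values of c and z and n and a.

Row 5 has 17 + 9 + 0 + 8 − 4 + 20 = 50; the blank must be 77 − 50 = 27.
Column 2 has -2 + 24 + 14 + 27 + 26 − 20 = 69; the blank must be 77 − 69 = 8.
Row 4 has 14 + 14 + 0 − 3 + 26 + 31 = 82; the blank must be 77 − 82 = -5.
Row 1 has 8 + 14 + 4 + 15 − 4 + 22 = 59; the blank must be 77 − 59 = 18.

c = 27, z = 8, n = 18, a = -5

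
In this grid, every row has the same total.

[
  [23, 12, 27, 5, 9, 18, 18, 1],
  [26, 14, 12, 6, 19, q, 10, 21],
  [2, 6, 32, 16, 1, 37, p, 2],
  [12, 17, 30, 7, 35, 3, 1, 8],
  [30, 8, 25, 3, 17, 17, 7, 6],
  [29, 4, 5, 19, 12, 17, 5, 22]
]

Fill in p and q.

Rows 5 and 6 both add up to 113, so every row sums to 113.
Row 3: 2 + 6 + 32 + 16 + 1 + 37 + 2 = 96, so the missing entry is 113 − 96 = 17.
Row 2: 26 + 14 + 12 + 6 + 19 + 10 + 21 = 108, so the missing entry is 113 − 108 = 5.

p = 17, q = 5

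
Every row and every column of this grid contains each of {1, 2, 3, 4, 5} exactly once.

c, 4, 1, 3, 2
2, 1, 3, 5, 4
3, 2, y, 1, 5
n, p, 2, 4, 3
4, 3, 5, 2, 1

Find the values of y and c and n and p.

y = 4, c = 5, n = 1, p = 5

For row 4, column 2: column 2 already has {1, 2, 3, 4}; that leaves 5.
At (row 3, col 3): row 3 already has {1, 2, 3, 5}, so the value is 4.
At (row 4, col 1): row 4 already has {2, 3, 4, 5}, so the value is 1.
Cell (1,1): row 1 already has {1, 2, 3, 4} → 5.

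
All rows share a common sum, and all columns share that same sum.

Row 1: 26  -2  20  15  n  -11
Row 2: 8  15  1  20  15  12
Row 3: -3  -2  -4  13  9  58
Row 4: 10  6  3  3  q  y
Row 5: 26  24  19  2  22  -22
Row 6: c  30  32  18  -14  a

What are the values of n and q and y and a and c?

n = 23, q = 16, y = 33, a = 1, c = 4

Rows 2 and 3 both sum to 71, so that's the common total.
Row 1: 26 − 2 + 20 + 15 − 11 = 48, so its missing entry is 71 − 48 = 23.
Column 5: 23 + 15 + 9 + 22 − 14 = 55, so its missing entry is 71 − 55 = 16.
Column 1: 26 + 8 − 3 + 10 + 26 = 67, so its missing entry is 71 − 67 = 4.
Row 6: 4 + 30 + 32 + 18 − 14 = 70, so its missing entry is 71 − 70 = 1.
Row 4: 10 + 6 + 3 + 3 + 16 = 38, so its missing entry is 71 − 38 = 33.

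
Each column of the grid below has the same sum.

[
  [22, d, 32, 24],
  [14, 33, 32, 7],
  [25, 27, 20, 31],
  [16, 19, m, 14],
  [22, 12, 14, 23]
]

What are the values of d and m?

d = 8, m = 1

Columns 1 and 4 both add up to 99, so every column sums to 99.
Column 2: 33 + 27 + 19 + 12 = 91, so the missing entry is 99 − 91 = 8.
Column 3: 32 + 32 + 20 + 14 = 98, so the missing entry is 99 − 98 = 1.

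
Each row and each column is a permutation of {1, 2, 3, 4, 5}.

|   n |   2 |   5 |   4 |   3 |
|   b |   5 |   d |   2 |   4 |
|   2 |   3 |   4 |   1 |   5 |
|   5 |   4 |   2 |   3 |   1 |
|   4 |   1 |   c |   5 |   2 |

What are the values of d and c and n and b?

d = 1, c = 3, n = 1, b = 3

Cell (5,3): row 5 already has {1, 2, 4, 5} → 3.
Cell (2,3): column 3 already has {2, 3, 4, 5} → 1.
At (row 2, col 1): row 2 already has {1, 2, 4, 5}, so the value is 3.
For row 1, column 1: row 1 already has {2, 3, 4, 5}; that leaves 1.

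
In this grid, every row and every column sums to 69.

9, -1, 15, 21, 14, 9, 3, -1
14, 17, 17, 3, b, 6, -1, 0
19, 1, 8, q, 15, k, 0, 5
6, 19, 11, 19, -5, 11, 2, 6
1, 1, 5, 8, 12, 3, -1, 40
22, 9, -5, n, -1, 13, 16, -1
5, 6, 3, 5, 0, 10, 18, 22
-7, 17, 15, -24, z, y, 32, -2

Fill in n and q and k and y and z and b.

Row 2 has 14 + 17 + 17 + 3 + 6 − 1 + 0 = 56; the blank must be 69 − 56 = 13.
Column 5 has 14 + 13 + 15 − 5 + 12 − 1 + 0 = 48; the blank must be 69 − 48 = 21.
Row 6 has 22 + 9 − 5 − 1 + 13 + 16 − 1 = 53; the blank must be 69 − 53 = 16.
Column 4 has 21 + 3 + 19 + 8 + 16 + 5 − 24 = 48; the blank must be 69 − 48 = 21.
Row 8 has -7 + 17 + 15 − 24 + 21 + 32 − 2 = 52; the blank must be 69 − 52 = 17.
Row 3 has 19 + 1 + 8 + 21 + 15 + 0 + 5 = 69; the blank must be 69 − 69 = 0.

n = 16, q = 21, k = 0, y = 17, z = 21, b = 13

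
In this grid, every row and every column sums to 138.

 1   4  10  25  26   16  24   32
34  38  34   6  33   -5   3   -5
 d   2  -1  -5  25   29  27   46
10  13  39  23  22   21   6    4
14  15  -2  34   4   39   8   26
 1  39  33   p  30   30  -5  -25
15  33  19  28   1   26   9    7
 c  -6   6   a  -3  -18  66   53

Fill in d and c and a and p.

d = 15, c = 48, a = -8, p = 35

The known cells in row 6 total 103, leaving 138 − 103 = 35 for the blank.
The known cells in row 3 total 123, leaving 138 − 123 = 15 for the blank.
The known cells in column 1 total 90, leaving 138 − 90 = 48 for the blank.
The known cells in row 8 total 146, leaving 138 − 146 = -8 for the blank.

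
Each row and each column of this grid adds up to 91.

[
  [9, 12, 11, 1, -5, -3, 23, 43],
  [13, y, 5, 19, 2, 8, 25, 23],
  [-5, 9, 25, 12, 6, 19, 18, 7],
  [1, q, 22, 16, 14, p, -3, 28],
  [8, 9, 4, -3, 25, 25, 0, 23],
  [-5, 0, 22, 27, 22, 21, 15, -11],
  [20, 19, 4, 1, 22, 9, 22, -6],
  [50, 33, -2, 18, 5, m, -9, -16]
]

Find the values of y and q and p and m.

y = -4, q = 13, p = 0, m = 12

The known cells in row 2 total 95, leaving 91 − 95 = -4 for the blank.
The known cells in column 2 total 78, leaving 91 − 78 = 13 for the blank.
The known cells in row 8 total 79, leaving 91 − 79 = 12 for the blank.
The known cells in row 4 total 91, leaving 91 − 91 = 0 for the blank.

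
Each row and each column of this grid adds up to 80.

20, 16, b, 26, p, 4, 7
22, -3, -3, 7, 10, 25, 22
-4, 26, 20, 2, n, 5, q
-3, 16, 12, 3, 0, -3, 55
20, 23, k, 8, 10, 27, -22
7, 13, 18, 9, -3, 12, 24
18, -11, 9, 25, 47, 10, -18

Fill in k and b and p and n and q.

The known cells in row 5 total 66, leaving 80 − 66 = 14 for the blank.
The known cells in column 3 total 70, leaving 80 − 70 = 10 for the blank.
The known cells in row 1 total 83, leaving 80 − 83 = -3 for the blank.
The known cells in column 5 total 61, leaving 80 − 61 = 19 for the blank.
The known cells in row 3 total 68, leaving 80 − 68 = 12 for the blank.

k = 14, b = 10, p = -3, n = 19, q = 12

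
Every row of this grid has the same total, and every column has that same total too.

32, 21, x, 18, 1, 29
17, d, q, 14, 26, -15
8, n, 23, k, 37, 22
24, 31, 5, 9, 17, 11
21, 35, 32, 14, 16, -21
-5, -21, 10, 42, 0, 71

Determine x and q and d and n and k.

Rows 4 and 5 both sum to 97, so that's the common total.
Column 4: 18 + 14 + 9 + 14 + 42 = 97, so its missing entry is 97 − 97 = 0.
Row 3: 8 + 23 + 0 + 37 + 22 = 90, so its missing entry is 97 − 90 = 7.
Column 2: 21 + 7 + 31 + 35 − 21 = 73, so its missing entry is 97 − 73 = 24.
Row 2: 17 + 24 + 14 + 26 − 15 = 66, so its missing entry is 97 − 66 = 31.
Row 1: 32 + 21 + 18 + 1 + 29 = 101, so its missing entry is 97 − 101 = -4.

x = -4, q = 31, d = 24, n = 7, k = 0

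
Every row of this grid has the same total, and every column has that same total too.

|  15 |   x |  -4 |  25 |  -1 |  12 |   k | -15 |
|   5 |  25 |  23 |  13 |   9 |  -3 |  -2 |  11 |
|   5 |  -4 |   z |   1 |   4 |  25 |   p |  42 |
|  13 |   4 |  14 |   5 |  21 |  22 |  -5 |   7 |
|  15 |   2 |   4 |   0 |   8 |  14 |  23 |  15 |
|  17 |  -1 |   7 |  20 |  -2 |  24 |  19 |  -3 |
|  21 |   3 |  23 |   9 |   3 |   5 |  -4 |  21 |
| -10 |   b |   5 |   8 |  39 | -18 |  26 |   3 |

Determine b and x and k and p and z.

b = 28, x = 24, k = 25, p = -1, z = 9

Rows 2 and 4 both sum to 81, so that's the common total.
Row 8: -10 + 5 + 8 + 39 − 18 + 26 + 3 = 53, so its missing entry is 81 − 53 = 28.
Column 2: 25 − 4 + 4 + 2 − 1 + 3 + 28 = 57, so its missing entry is 81 − 57 = 24.
Row 1: 15 + 24 − 4 + 25 − 1 + 12 − 15 = 56, so its missing entry is 81 − 56 = 25.
Column 7: 25 − 2 − 5 + 23 + 19 − 4 + 26 = 82, so its missing entry is 81 − 82 = -1.
Row 3: 5 − 4 + 1 + 4 + 25 − 1 + 42 = 72, so its missing entry is 81 − 72 = 9.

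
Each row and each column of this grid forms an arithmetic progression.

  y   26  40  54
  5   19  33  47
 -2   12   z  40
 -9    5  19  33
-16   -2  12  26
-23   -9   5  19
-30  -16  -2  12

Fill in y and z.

y = 12, z = 26

Along each row the entries change by 14 per step; down each column they change by -7.
Row 1: from 26 at column 2, stepping by 14 to column 1 gives 12.
Row 3: from -2 at column 1, stepping by 14 to column 3 gives 26.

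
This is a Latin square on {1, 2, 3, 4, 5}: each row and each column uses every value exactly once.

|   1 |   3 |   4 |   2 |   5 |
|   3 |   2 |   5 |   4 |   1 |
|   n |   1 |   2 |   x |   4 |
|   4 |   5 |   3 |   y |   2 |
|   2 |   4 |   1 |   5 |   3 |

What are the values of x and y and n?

At (row 4, col 4): row 4 already has {2, 3, 4, 5}, so the value is 1.
At (row 3, col 4): column 4 already has {1, 2, 4, 5}, so the value is 3.
Cell (3,1): row 3 already has {1, 2, 3, 4} → 5.

x = 3, y = 1, n = 5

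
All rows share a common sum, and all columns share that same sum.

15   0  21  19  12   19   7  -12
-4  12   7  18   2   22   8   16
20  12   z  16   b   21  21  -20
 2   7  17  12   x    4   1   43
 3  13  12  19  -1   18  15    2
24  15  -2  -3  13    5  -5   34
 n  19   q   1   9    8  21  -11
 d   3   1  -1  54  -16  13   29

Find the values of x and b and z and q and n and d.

x = -5, b = -3, z = 14, q = 11, n = 23, d = -2

Rows 1 and 2 both sum to 81, so that's the common total.
Row 4 has 2 + 7 + 17 + 12 + 4 + 1 + 43 = 86; the blank must be 81 − 86 = -5.
Column 5 has 12 + 2 − 5 − 1 + 13 + 9 + 54 = 84; the blank must be 81 − 84 = -3.
Row 3 has 20 + 12 + 16 − 3 + 21 + 21 − 20 = 67; the blank must be 81 − 67 = 14.
Column 3 has 21 + 7 + 14 + 17 + 12 − 2 + 1 = 70; the blank must be 81 − 70 = 11.
Row 8 has 3 + 1 − 1 + 54 − 16 + 13 + 29 = 83; the blank must be 81 − 83 = -2.
Row 7 has 19 + 11 + 1 + 9 + 8 + 21 − 11 = 58; the blank must be 81 − 58 = 23.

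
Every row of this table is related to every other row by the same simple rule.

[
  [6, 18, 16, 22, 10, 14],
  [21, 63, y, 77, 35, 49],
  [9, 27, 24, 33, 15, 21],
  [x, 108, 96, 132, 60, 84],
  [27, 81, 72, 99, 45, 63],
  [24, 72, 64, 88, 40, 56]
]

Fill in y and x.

y = 56, x = 36

Each row is a constant multiple of every other row — this is a multiplication table with the headers hidden.
Row 2 is 49/14 = 7/2 times row 1, so its entry in column 3 is 16 × 7/2 = 56.
Row 4 is 84/14 = 6/1 times row 1, so its entry in column 1 is 6 × 6/1 = 36.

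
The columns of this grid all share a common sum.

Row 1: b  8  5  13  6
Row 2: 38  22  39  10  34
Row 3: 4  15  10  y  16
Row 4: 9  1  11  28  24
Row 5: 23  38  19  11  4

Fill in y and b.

y = 22, b = 10

The complete columns each total 84.
Column 4 is missing 84 − 62 = 22 (since 13 + 10 + 28 + 11 = 62).
Column 1 is missing 84 − 74 = 10 (since 38 + 4 + 9 + 23 = 74).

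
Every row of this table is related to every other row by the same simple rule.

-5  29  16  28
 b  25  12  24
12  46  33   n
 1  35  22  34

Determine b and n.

b = -9, n = 45

The difference between any two rows is the same in every column — this is an addition table with the headers hidden.
Row 2 minus row 1 is 12 − 16 = -4, so its entry in column 1 is -5 + (-4) = -9.
Row 3 minus row 1 is 33 − 16 = 17, so its entry in column 4 is 28 + 17 = 45.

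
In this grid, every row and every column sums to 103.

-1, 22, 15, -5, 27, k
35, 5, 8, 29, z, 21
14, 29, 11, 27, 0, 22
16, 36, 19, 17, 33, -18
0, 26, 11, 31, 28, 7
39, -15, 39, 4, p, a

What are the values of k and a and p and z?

The known cells in row 2 total 98, leaving 103 − 98 = 5 for the blank.
The known cells in column 5 total 93, leaving 103 − 93 = 10 for the blank.
The known cells in row 6 total 77, leaving 103 − 77 = 26 for the blank.
The known cells in row 1 total 58, leaving 103 − 58 = 45 for the blank.

k = 45, a = 26, p = 10, z = 5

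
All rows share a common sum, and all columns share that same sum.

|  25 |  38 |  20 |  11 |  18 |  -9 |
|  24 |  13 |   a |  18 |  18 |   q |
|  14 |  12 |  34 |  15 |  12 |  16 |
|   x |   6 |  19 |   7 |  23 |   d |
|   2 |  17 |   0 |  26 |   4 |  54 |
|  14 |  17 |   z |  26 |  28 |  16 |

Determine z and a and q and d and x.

Rows 1 and 3 both sum to 103, so that's the common total.
Column 1: 25 + 24 + 14 + 2 + 14 = 79, so its missing entry is 103 − 79 = 24.
Row 4: 24 + 6 + 19 + 7 + 23 = 79, so its missing entry is 103 − 79 = 24.
Column 6: -9 + 16 + 24 + 54 + 16 = 101, so its missing entry is 103 − 101 = 2.
Row 2: 24 + 13 + 18 + 18 + 2 = 75, so its missing entry is 103 − 75 = 28.
Row 6: 14 + 17 + 26 + 28 + 16 = 101, so its missing entry is 103 − 101 = 2.

z = 2, a = 28, q = 2, d = 24, x = 24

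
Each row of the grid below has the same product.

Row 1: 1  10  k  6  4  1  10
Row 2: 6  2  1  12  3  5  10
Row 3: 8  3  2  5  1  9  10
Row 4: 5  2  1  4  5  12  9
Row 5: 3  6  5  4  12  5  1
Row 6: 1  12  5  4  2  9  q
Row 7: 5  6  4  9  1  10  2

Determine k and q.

k = 9, q = 5

Rows 3 and 7 each multiply to 21600, so every row has product 21600.
Row 1: 1×10×6×4×1×10 = 2400, so the missing entry is 21600 ÷ 2400 = 9.
Row 6: 1×12×5×4×2×9 = 4320, so the missing entry is 21600 ÷ 4320 = 5.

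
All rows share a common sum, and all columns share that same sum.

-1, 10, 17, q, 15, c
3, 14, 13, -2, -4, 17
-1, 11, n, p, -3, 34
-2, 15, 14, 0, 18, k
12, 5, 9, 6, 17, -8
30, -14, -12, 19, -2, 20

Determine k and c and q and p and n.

Rows 2 and 5 both sum to 41, so that's the common total.
The known cells in column 3 total 41, leaving 41 − 41 = 0 for the blank.
The known cells in row 3 total 41, leaving 41 − 41 = 0 for the blank.
The known cells in column 4 total 23, leaving 41 − 23 = 18 for the blank.
The known cells in row 1 total 59, leaving 41 − 59 = -18 for the blank.
The known cells in row 4 total 45, leaving 41 − 45 = -4 for the blank.

k = -4, c = -18, q = 18, p = 0, n = 0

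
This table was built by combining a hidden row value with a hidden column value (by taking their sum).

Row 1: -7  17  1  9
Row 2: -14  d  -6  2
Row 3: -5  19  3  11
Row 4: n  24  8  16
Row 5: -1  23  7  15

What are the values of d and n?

d = 10, n = 0

The difference between any two rows is the same in every column — this is an addition table with the headers hidden.
Row 2 minus row 1 is -6 − 1 = -7, so its entry in column 2 is 17 + (-7) = 10.
Row 4 minus row 1 is 8 − 1 = 7, so its entry in column 1 is -7 + 7 = 0.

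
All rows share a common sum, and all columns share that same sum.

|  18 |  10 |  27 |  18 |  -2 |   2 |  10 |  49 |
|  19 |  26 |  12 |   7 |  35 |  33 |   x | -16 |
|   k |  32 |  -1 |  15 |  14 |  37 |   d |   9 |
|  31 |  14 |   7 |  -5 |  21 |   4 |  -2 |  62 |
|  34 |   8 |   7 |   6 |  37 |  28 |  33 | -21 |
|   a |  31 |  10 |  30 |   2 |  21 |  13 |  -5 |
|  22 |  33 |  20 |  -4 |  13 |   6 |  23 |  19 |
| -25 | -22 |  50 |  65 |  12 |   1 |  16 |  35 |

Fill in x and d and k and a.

x = 16, d = 23, k = 3, a = 30

Rows 1 and 4 both sum to 132, so that's the common total.
The known cells in row 2 total 116, leaving 132 − 116 = 16 for the blank.
The known cells in row 6 total 102, leaving 132 − 102 = 30 for the blank.
The known cells in column 1 total 129, leaving 132 − 129 = 3 for the blank.
The known cells in row 3 total 109, leaving 132 − 109 = 23 for the blank.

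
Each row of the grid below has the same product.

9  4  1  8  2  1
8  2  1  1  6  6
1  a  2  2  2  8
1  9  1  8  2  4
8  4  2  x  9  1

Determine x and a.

Rows 1 and 4 each multiply to 576, so every row has product 576.
Row 5: 8×4×2×9×1 = 576, so the missing entry is 576 ÷ 576 = 1.
Row 3: 1×2×2×2×8 = 64, so the missing entry is 576 ÷ 64 = 9.

x = 1, a = 9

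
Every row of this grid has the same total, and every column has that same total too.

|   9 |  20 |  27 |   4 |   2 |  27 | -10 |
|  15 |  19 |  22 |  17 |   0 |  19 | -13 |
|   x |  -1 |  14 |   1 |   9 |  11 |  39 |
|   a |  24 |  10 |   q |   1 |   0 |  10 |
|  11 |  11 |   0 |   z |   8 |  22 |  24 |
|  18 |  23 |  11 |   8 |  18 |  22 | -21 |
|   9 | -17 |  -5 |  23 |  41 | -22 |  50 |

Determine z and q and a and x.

z = 3, q = 23, a = 11, x = 6

Rows 1 and 2 both sum to 79, so that's the common total.
Row 3 has -1 + 14 + 1 + 9 + 11 + 39 = 73; the blank must be 79 − 73 = 6.
Column 1 has 9 + 15 + 6 + 11 + 18 + 9 = 68; the blank must be 79 − 68 = 11.
Row 4 has 11 + 24 + 10 + 1 + 0 + 10 = 56; the blank must be 79 − 56 = 23.
Row 5 has 11 + 11 + 0 + 8 + 22 + 24 = 76; the blank must be 79 − 76 = 3.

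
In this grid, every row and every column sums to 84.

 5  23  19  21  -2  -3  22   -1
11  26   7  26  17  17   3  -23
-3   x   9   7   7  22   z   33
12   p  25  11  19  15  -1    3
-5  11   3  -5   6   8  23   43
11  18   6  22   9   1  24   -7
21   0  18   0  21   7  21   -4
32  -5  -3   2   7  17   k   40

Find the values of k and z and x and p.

Row 4 has 12 + 25 + 11 + 19 + 15 − 1 + 3 = 84; the blank must be 84 − 84 = 0.
Row 8 has 32 − 5 − 3 + 2 + 7 + 17 + 40 = 90; the blank must be 84 − 90 = -6.
Column 7 has 22 + 3 − 1 + 23 + 24 + 21 − 6 = 86; the blank must be 84 − 86 = -2.
Row 3 has -3 + 9 + 7 + 7 + 22 − 2 + 33 = 73; the blank must be 84 − 73 = 11.

k = -6, z = -2, x = 11, p = 0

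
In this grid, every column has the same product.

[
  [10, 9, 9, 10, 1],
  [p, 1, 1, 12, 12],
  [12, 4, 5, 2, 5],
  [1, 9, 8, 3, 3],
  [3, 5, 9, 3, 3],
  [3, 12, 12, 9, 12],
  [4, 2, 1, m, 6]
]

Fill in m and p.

Columns 3 and 5 each multiply to 38880, so every column has product 38880.
Column 4: 10×12×2×3×3×9 = 19440, so the missing entry is 38880 ÷ 19440 = 2.
Column 1: 10×12×1×3×3×4 = 4320, so the missing entry is 38880 ÷ 4320 = 9.

m = 2, p = 9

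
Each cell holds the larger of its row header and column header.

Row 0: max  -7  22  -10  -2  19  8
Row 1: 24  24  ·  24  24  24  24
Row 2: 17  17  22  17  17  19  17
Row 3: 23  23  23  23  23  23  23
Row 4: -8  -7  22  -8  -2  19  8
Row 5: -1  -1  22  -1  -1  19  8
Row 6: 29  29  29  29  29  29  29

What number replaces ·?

24

max(24, 22) = 24.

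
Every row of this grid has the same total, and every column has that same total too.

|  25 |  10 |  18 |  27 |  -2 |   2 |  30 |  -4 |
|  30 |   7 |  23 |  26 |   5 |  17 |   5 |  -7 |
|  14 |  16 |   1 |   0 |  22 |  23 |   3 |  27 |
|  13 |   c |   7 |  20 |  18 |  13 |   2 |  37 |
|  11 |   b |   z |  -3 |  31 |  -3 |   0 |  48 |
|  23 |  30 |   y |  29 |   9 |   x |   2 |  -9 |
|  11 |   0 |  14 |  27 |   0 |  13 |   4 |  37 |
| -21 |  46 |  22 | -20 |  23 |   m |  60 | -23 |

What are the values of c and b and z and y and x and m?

c = -4, b = 1, z = 21, y = 0, x = 22, m = 19

Rows 1 and 2 both sum to 106, so that's the common total.
Row 4 has 13 + 7 + 20 + 18 + 13 + 2 + 37 = 110; the blank must be 106 − 110 = -4.
Row 8 has -21 + 46 + 22 − 20 + 23 + 60 − 23 = 87; the blank must be 106 − 87 = 19.
Column 6 has 2 + 17 + 23 + 13 − 3 + 13 + 19 = 84; the blank must be 106 − 84 = 22.
Column 2 has 10 + 7 + 16 − 4 + 30 + 0 + 46 = 105; the blank must be 106 − 105 = 1.
Row 5 has 11 + 1 − 3 + 31 − 3 + 0 + 48 = 85; the blank must be 106 − 85 = 21.
Row 6 has 23 + 30 + 29 + 9 + 22 + 2 − 9 = 106; the blank must be 106 − 106 = 0.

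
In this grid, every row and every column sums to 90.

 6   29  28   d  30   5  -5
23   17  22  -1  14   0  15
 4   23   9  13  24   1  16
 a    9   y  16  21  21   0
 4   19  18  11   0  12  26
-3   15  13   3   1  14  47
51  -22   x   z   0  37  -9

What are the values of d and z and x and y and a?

Row 1 has 6 + 29 + 28 + 30 + 5 − 5 = 93; the blank must be 90 − 93 = -3.
Column 1 has 6 + 23 + 4 + 4 − 3 + 51 = 85; the blank must be 90 − 85 = 5.
Row 4 has 5 + 9 + 16 + 21 + 21 + 0 = 72; the blank must be 90 − 72 = 18.
Column 3 has 28 + 22 + 9 + 18 + 18 + 13 = 108; the blank must be 90 − 108 = -18.
Row 7 has 51 − 22 − 18 + 0 + 37 − 9 = 39; the blank must be 90 − 39 = 51.

d = -3, z = 51, x = -18, y = 18, a = 5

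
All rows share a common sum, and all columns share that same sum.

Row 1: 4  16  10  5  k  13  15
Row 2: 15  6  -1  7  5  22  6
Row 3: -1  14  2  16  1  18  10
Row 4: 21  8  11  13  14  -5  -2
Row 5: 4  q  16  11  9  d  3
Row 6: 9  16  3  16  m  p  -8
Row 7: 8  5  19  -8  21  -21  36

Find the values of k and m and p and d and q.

Rows 2 and 3 both sum to 60, so that's the common total.
Row 1: 4 + 16 + 10 + 5 + 13 + 15 = 63, so its missing entry is 60 − 63 = -3.
Column 5: -3 + 5 + 1 + 14 + 9 + 21 = 47, so its missing entry is 60 − 47 = 13.
Row 6: 9 + 16 + 3 + 16 + 13 − 8 = 49, so its missing entry is 60 − 49 = 11.
Column 6: 13 + 22 + 18 − 5 + 11 − 21 = 38, so its missing entry is 60 − 38 = 22.
Row 5: 4 + 16 + 11 + 9 + 22 + 3 = 65, so its missing entry is 60 − 65 = -5.

k = -3, m = 13, p = 11, d = 22, q = -5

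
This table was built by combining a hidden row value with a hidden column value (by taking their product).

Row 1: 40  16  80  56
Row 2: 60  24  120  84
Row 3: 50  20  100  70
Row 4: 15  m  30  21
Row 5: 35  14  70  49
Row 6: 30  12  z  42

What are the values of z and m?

Each row is a constant multiple of every other row — this is a multiplication table with the headers hidden.
Row 6 is 42/56 = 3/4 times row 1, so its entry in column 3 is 80 × 3/4 = 60.
Row 4 is 21/56 = 3/8 times row 1, so its entry in column 2 is 16 × 3/8 = 6.

z = 60, m = 6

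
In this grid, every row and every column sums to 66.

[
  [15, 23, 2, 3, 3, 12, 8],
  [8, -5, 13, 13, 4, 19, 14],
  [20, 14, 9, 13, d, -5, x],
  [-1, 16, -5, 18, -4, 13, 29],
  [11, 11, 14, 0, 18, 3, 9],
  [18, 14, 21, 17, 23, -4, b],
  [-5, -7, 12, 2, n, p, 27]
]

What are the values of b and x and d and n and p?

Column 6: 12 + 19 − 5 + 13 + 3 − 4 = 38, so its missing entry is 66 − 38 = 28.
Row 7: -5 − 7 + 12 + 2 + 28 + 27 = 57, so its missing entry is 66 − 57 = 9.
Column 5: 3 + 4 − 4 + 18 + 23 + 9 = 53, so its missing entry is 66 − 53 = 13.
Row 3: 20 + 14 + 9 + 13 + 13 − 5 = 64, so its missing entry is 66 − 64 = 2.
Row 6: 18 + 14 + 21 + 17 + 23 − 4 = 89, so its missing entry is 66 − 89 = -23.

b = -23, x = 2, d = 13, n = 9, p = 28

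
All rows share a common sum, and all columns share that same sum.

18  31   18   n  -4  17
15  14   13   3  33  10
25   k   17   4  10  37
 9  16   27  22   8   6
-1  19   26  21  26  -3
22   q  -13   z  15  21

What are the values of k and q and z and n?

k = -5, q = 13, z = 30, n = 8

Rows 2 and 4 both sum to 88, so that's the common total.
Row 1 has 18 + 31 + 18 − 4 + 17 = 80; the blank must be 88 − 80 = 8.
Column 4 has 8 + 3 + 4 + 22 + 21 = 58; the blank must be 88 − 58 = 30.
Row 6 has 22 − 13 + 30 + 15 + 21 = 75; the blank must be 88 − 75 = 13.
Row 3 has 25 + 17 + 4 + 10 + 37 = 93; the blank must be 88 − 93 = -5.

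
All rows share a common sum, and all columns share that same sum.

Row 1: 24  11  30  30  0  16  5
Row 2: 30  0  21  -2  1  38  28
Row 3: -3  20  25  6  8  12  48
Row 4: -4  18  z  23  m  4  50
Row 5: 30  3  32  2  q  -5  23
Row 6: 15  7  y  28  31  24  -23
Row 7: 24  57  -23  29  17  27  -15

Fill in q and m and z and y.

q = 31, m = 28, z = -3, y = 34

Rows 1 and 2 both sum to 116, so that's the common total.
The known cells in row 5 total 85, leaving 116 − 85 = 31 for the blank.
The known cells in column 5 total 88, leaving 116 − 88 = 28 for the blank.
The known cells in row 4 total 119, leaving 116 − 119 = -3 for the blank.
The known cells in row 6 total 82, leaving 116 − 82 = 34 for the blank.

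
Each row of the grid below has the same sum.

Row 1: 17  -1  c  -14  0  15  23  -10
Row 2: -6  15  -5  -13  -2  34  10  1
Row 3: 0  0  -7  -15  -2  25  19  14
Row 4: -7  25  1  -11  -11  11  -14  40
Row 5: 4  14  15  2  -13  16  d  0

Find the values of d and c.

d = -4, c = 4

The complete rows each total 34.
Row 5 is missing 34 − 38 = -4 (since 4 + 14 + 15 + 2 − 13 + 16 + 0 = 38).
Row 1 is missing 34 − 30 = 4 (since 17 − 1 − 14 + 0 + 15 + 23 − 10 = 30).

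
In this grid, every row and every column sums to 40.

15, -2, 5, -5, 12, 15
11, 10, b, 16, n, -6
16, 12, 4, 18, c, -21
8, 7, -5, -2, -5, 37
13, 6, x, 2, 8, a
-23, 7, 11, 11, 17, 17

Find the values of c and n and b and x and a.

c = 11, n = -3, b = 12, x = 13, a = -2

Row 3: 16 + 12 + 4 + 18 − 21 = 29, so its missing entry is 40 − 29 = 11.
Column 5: 12 + 11 − 5 + 8 + 17 = 43, so its missing entry is 40 − 43 = -3.
Row 2: 11 + 10 + 16 − 3 − 6 = 28, so its missing entry is 40 − 28 = 12.
Column 3: 5 + 12 + 4 − 5 + 11 = 27, so its missing entry is 40 − 27 = 13.
Row 5: 13 + 6 + 13 + 2 + 8 = 42, so its missing entry is 40 − 42 = -2.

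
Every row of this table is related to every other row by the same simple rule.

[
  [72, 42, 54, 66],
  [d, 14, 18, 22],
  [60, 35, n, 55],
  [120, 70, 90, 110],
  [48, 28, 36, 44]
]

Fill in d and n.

d = 24, n = 45

Each row is a constant multiple of every other row — this is a multiplication table with the headers hidden.
Row 2 is 14/42 = 1/3 times row 1, so its entry in column 1 is 72 × 1/3 = 24.
Row 3 is 35/42 = 5/6 times row 1, so its entry in column 3 is 54 × 5/6 = 45.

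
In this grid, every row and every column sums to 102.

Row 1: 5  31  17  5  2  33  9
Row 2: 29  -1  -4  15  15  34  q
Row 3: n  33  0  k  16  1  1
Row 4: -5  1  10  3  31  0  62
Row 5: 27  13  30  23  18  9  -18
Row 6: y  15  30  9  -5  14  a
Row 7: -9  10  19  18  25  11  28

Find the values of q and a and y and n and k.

q = 14, a = 6, y = 33, n = 22, k = 29

Column 4: 5 + 15 + 3 + 23 + 9 + 18 = 73, so its missing entry is 102 − 73 = 29.
Row 3: 33 + 0 + 29 + 16 + 1 + 1 = 80, so its missing entry is 102 − 80 = 22.
Column 1: 5 + 29 + 22 − 5 + 27 − 9 = 69, so its missing entry is 102 − 69 = 33.
Row 6: 33 + 15 + 30 + 9 − 5 + 14 = 96, so its missing entry is 102 − 96 = 6.
Row 2: 29 − 1 − 4 + 15 + 15 + 34 = 88, so its missing entry is 102 − 88 = 14.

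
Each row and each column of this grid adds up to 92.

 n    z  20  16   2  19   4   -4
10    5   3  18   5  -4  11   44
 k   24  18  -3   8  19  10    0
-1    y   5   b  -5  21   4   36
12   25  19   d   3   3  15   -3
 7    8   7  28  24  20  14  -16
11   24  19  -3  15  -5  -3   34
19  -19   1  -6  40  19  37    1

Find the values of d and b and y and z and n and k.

d = 18, b = 24, y = 8, z = 17, n = 18, k = 16

Row 5: 12 + 25 + 19 + 3 + 3 + 15 − 3 = 74, so its missing entry is 92 − 74 = 18.
Row 3: 24 + 18 − 3 + 8 + 19 + 10 + 0 = 76, so its missing entry is 92 − 76 = 16.
Column 1: 10 + 16 − 1 + 12 + 7 + 11 + 19 = 74, so its missing entry is 92 − 74 = 18.
Row 1: 18 + 20 + 16 + 2 + 19 + 4 − 4 = 75, so its missing entry is 92 − 75 = 17.
Column 2: 17 + 5 + 24 + 25 + 8 + 24 − 19 = 84, so its missing entry is 92 − 84 = 8.
Row 4: -1 + 8 + 5 − 5 + 21 + 4 + 36 = 68, so its missing entry is 92 − 68 = 24.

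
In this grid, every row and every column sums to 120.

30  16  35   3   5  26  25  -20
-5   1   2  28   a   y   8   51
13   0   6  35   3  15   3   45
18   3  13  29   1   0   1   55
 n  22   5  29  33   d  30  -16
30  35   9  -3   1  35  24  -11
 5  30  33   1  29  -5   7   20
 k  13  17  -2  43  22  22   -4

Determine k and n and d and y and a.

k = 9, n = 20, d = -3, y = 30, a = 5

Row 8: 13 + 17 − 2 + 43 + 22 + 22 − 4 = 111, so its missing entry is 120 − 111 = 9.
Column 1: 30 − 5 + 13 + 18 + 30 + 5 + 9 = 100, so its missing entry is 120 − 100 = 20.
Column 5: 5 + 3 + 1 + 33 + 1 + 29 + 43 = 115, so its missing entry is 120 − 115 = 5.
Row 2: -5 + 1 + 2 + 28 + 5 + 8 + 51 = 90, so its missing entry is 120 − 90 = 30.
Row 5: 20 + 22 + 5 + 29 + 33 + 30 − 16 = 123, so its missing entry is 120 − 123 = -3.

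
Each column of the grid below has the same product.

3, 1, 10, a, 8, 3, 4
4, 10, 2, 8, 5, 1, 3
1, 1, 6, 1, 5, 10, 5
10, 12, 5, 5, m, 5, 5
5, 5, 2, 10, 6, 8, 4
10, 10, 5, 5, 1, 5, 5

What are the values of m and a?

m = 5, a = 3

Columns 2 and 6 each multiply to 6000, so every column has product 6000.
Column 5: 8×5×5×6×1 = 1200, so the missing entry is 6000 ÷ 1200 = 5.
Column 4: 8×1×5×10×5 = 2000, so the missing entry is 6000 ÷ 2000 = 3.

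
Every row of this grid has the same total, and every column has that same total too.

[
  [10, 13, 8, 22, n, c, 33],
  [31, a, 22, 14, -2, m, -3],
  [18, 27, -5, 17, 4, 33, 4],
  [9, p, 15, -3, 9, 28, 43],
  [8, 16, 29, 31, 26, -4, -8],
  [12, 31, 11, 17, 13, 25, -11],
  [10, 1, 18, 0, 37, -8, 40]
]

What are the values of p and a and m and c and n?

p = -3, a = 13, m = 23, c = 1, n = 11

Rows 3 and 5 both sum to 98, so that's the common total.
Column 5 has -2 + 4 + 9 + 26 + 13 + 37 = 87; the blank must be 98 − 87 = 11.
Row 4 has 9 + 15 − 3 + 9 + 28 + 43 = 101; the blank must be 98 − 101 = -3.
Column 2 has 13 + 27 − 3 + 16 + 31 + 1 = 85; the blank must be 98 − 85 = 13.
Row 2 has 31 + 13 + 22 + 14 − 2 − 3 = 75; the blank must be 98 − 75 = 23.
Row 1 has 10 + 13 + 8 + 22 + 11 + 33 = 97; the blank must be 98 − 97 = 1.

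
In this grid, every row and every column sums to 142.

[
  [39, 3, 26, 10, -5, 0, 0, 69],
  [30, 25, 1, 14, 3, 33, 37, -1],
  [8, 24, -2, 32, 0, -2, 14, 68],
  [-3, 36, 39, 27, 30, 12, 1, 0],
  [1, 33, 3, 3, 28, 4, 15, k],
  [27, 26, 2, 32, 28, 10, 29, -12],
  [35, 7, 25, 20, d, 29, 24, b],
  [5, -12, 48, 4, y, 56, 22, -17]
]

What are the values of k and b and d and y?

The known cells in row 5 total 87, leaving 142 − 87 = 55 for the blank.
The known cells in column 8 total 162, leaving 142 − 162 = -20 for the blank.
The known cells in row 7 total 120, leaving 142 − 120 = 22 for the blank.
The known cells in row 8 total 106, leaving 142 − 106 = 36 for the blank.

k = 55, b = -20, d = 22, y = 36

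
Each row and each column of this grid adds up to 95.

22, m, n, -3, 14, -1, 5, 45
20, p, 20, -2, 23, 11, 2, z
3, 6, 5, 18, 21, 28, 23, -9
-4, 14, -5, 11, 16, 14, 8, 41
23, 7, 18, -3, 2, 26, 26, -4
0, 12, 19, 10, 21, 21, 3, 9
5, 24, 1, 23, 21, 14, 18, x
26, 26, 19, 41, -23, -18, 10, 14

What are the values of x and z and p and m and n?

x = -11, z = 10, p = 11, m = -5, n = 18

Row 7: 5 + 24 + 1 + 23 + 21 + 14 + 18 = 106, so its missing entry is 95 − 106 = -11.
Column 8: 45 − 9 + 41 − 4 + 9 − 11 + 14 = 85, so its missing entry is 95 − 85 = 10.
Row 2: 20 + 20 − 2 + 23 + 11 + 2 + 10 = 84, so its missing entry is 95 − 84 = 11.
Column 2: 11 + 6 + 14 + 7 + 12 + 24 + 26 = 100, so its missing entry is 95 − 100 = -5.
Row 1: 22 − 5 − 3 + 14 − 1 + 5 + 45 = 77, so its missing entry is 95 − 77 = 18.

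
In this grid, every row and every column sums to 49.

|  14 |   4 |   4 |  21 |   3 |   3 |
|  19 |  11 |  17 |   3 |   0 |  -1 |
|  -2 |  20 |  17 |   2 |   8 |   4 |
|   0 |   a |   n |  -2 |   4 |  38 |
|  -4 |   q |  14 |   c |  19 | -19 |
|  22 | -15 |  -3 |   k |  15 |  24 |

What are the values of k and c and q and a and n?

k = 6, c = 19, q = 20, a = 9, n = 0

The known cells in row 6 total 43, leaving 49 − 43 = 6 for the blank.
The known cells in column 4 total 30, leaving 49 − 30 = 19 for the blank.
The known cells in column 3 total 49, leaving 49 − 49 = 0 for the blank.
The known cells in row 4 total 40, leaving 49 − 40 = 9 for the blank.
The known cells in row 5 total 29, leaving 49 − 29 = 20 for the blank.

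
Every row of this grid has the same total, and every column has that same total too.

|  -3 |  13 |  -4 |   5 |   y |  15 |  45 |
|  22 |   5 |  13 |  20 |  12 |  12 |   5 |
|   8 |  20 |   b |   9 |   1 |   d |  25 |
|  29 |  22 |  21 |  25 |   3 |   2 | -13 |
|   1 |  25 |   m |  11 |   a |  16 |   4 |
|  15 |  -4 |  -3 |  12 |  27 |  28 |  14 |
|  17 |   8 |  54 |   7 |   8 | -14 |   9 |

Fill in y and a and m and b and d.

Rows 2 and 4 both sum to 89, so that's the common total.
The known cells in row 1 total 71, leaving 89 − 71 = 18 for the blank.
The known cells in column 5 total 69, leaving 89 − 69 = 20 for the blank.
The known cells in row 5 total 77, leaving 89 − 77 = 12 for the blank.
The known cells in column 3 total 93, leaving 89 − 93 = -4 for the blank.
The known cells in row 3 total 59, leaving 89 − 59 = 30 for the blank.

y = 18, a = 20, m = 12, b = -4, d = 30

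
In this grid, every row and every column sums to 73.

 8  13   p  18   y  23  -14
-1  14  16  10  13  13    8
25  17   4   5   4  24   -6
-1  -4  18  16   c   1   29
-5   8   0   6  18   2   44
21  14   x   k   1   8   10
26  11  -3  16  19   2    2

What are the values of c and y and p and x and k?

c = 14, y = 4, p = 21, x = 17, k = 2

Row 4 has -1 − 4 + 18 + 16 + 1 + 29 = 59; the blank must be 73 − 59 = 14.
Column 5 has 13 + 4 + 14 + 18 + 1 + 19 = 69; the blank must be 73 − 69 = 4.
Row 1 has 8 + 13 + 18 + 4 + 23 − 14 = 52; the blank must be 73 − 52 = 21.
Column 4 has 18 + 10 + 5 + 16 + 6 + 16 = 71; the blank must be 73 − 71 = 2.
Row 6 has 21 + 14 + 2 + 1 + 8 + 10 = 56; the blank must be 73 − 56 = 17.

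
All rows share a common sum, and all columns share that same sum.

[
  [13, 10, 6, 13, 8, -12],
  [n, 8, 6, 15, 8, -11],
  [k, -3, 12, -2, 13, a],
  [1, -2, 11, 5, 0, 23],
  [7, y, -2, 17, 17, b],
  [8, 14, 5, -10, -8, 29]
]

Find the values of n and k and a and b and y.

Rows 1 and 4 both sum to 38, so that's the common total.
The known cells in row 2 total 26, leaving 38 − 26 = 12 for the blank.
The known cells in column 1 total 41, leaving 38 − 41 = -3 for the blank.
The known cells in row 3 total 17, leaving 38 − 17 = 21 for the blank.
The known cells in column 6 total 50, leaving 38 − 50 = -12 for the blank.
The known cells in row 5 total 27, leaving 38 − 27 = 11 for the blank.

n = 12, k = -3, a = 21, b = -12, y = 11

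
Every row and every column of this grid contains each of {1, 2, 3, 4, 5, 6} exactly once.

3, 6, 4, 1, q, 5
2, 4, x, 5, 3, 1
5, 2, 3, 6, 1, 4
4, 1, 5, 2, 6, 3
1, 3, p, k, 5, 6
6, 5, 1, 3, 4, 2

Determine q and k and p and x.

Cell (2,3): row 2 already has {1, 2, 3, 4, 5} → 6.
For row 1, column 5: row 1 already has {1, 3, 4, 5, 6}; that leaves 2.
At (row 5, col 3): column 3 already has {1, 3, 4, 5, 6}, so the value is 2.
At (row 5, col 4): row 5 already has {1, 2, 3, 5, 6}, so the value is 4.

q = 2, k = 4, p = 2, x = 6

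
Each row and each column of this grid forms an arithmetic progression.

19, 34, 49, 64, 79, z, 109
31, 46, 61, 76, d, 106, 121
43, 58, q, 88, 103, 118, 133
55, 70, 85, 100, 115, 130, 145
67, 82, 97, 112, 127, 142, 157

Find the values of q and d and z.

q = 73, d = 91, z = 94

Along each row the entries change by 15 per step; down each column they change by 12.
Row 3: from 43 at column 1, stepping by 15 to column 3 gives 73.
Row 2: from 31 at column 1, stepping by 15 to column 5 gives 91.
Row 1: from 19 at column 1, stepping by 15 to column 6 gives 94.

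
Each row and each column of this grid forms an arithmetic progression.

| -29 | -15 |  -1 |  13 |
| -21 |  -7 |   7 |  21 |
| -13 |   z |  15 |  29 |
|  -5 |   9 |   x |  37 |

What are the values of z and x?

z = 1, x = 23

Along each row the entries change by 14 per step; down each column they change by 8.
Row 3: from -13 at column 1, stepping by 14 to column 2 gives 1.
Row 4: from -5 at column 1, stepping by 14 to column 3 gives 23.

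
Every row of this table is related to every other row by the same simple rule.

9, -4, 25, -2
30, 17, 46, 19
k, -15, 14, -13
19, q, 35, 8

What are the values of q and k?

The difference between any two rows is the same in every column — this is an addition table with the headers hidden.
Row 4 minus row 1 is 8 − (-2) = 10, so its entry in column 2 is -4 + 10 = 6.
Row 3 minus row 1 is -13 − (-2) = -11, so its entry in column 1 is 9 + (-11) = -2.

q = 6, k = -2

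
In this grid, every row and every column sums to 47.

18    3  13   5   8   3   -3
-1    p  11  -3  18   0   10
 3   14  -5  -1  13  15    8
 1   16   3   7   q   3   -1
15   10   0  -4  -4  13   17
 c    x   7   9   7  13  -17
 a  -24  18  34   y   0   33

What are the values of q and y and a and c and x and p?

Row 4 has 1 + 16 + 3 + 7 + 3 − 1 = 29; the blank must be 47 − 29 = 18.
Row 2 has -1 + 11 − 3 + 18 + 0 + 10 = 35; the blank must be 47 − 35 = 12.
Column 2 has 3 + 12 + 14 + 16 + 10 − 24 = 31; the blank must be 47 − 31 = 16.
Column 5 has 8 + 18 + 13 + 18 − 4 + 7 = 60; the blank must be 47 − 60 = -13.
Row 6 has 16 + 7 + 9 + 7 + 13 − 17 = 35; the blank must be 47 − 35 = 12.
Row 7 has -24 + 18 + 34 − 13 + 0 + 33 = 48; the blank must be 47 − 48 = -1.

q = 18, y = -13, a = -1, c = 12, x = 16, p = 12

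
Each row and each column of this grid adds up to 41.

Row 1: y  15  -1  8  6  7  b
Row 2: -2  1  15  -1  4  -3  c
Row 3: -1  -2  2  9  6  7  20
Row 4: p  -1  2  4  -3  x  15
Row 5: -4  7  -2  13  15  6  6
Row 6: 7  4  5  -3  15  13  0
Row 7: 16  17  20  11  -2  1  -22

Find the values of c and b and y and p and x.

Row 2: -2 + 1 + 15 − 1 + 4 − 3 = 14, so its missing entry is 41 − 14 = 27.
Column 7: 27 + 20 + 15 + 6 + 0 − 22 = 46, so its missing entry is 41 − 46 = -5.
Row 1: 15 − 1 + 8 + 6 + 7 − 5 = 30, so its missing entry is 41 − 30 = 11.
Column 1: 11 − 2 − 1 − 4 + 7 + 16 = 27, so its missing entry is 41 − 27 = 14.
Row 4: 14 − 1 + 2 + 4 − 3 + 15 = 31, so its missing entry is 41 − 31 = 10.

c = 27, b = -5, y = 11, p = 14, x = 10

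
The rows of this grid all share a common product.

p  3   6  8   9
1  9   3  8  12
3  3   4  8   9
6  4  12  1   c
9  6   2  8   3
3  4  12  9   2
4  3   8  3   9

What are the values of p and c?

p = 2, c = 9

Rows 3 and 5 each multiply to 2592, so every row has product 2592.
Row 1: 3×6×8×9 = 1296, so the missing entry is 2592 ÷ 1296 = 2.
Row 4: 6×4×12×1 = 288, so the missing entry is 2592 ÷ 288 = 9.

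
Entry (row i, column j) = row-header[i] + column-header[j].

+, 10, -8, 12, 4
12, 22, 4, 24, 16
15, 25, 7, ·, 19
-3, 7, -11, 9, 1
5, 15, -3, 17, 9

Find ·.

15 + 12 = 27.

27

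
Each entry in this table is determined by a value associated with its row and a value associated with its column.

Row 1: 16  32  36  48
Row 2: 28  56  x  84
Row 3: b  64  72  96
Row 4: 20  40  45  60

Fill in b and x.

Each row is a constant multiple of every other row — this is a multiplication table with the headers hidden.
Row 3 is 96/48 = 2/1 times row 1, so its entry in column 1 is 16 × 2/1 = 32.
Row 2 is 84/48 = 7/4 times row 1, so its entry in column 3 is 36 × 7/4 = 63.

b = 32, x = 63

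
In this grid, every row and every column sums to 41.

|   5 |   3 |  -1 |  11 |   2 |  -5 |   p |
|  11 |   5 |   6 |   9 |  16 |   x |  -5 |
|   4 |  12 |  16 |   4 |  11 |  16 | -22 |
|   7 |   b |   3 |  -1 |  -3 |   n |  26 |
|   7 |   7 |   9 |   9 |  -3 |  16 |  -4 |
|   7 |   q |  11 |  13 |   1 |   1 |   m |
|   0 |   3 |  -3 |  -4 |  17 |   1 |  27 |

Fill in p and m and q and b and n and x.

Row 2: 11 + 5 + 6 + 9 + 16 − 5 = 42, so its missing entry is 41 − 42 = -1.
Row 1: 5 + 3 − 1 + 11 + 2 − 5 = 15, so its missing entry is 41 − 15 = 26.
Column 7: 26 − 5 − 22 + 26 − 4 + 27 = 48, so its missing entry is 41 − 48 = -7.
Row 6: 7 + 11 + 13 + 1 + 1 − 7 = 26, so its missing entry is 41 − 26 = 15.
Column 2: 3 + 5 + 12 + 7 + 15 + 3 = 45, so its missing entry is 41 − 45 = -4.
Row 4: 7 − 4 + 3 − 1 − 3 + 26 = 28, so its missing entry is 41 − 28 = 13.

p = 26, m = -7, q = 15, b = -4, n = 13, x = -1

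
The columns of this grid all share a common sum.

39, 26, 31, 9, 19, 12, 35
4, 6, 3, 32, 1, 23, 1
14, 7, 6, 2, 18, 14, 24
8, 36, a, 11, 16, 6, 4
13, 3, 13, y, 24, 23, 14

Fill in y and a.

Columns 2 and 7 both add up to 78, so every column sums to 78.
Column 4: 9 + 32 + 2 + 11 = 54, so the missing entry is 78 − 54 = 24.
Column 3: 31 + 3 + 6 + 13 = 53, so the missing entry is 78 − 53 = 25.

y = 24, a = 25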